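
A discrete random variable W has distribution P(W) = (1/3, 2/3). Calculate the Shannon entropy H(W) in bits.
0.9183 bits

Shannon entropy is H(X) = -Σ p(x) log p(x).

For P = (1/3, 2/3):
H = -1/3 × log_2(1/3) -2/3 × log_2(2/3)
H = 0.9183 bits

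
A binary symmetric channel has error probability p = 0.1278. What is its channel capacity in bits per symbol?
0.4486 bits

For a binary symmetric channel (BSC) with error probability p:
Capacity C = 1 - H(p) bits per symbol

where H(p) = -p log₂(p) - (1-p) log₂(1-p) is the binary entropy function.

H(0.1278) = 0.5514 bits
C = 1 - 0.5514 = 0.4486 bits per symbol

This means we can reliably transmit up to 0.4486 bits of information per channel use.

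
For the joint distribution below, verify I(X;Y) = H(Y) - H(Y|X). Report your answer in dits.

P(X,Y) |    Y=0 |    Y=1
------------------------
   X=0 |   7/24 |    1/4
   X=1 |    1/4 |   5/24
I(X;Y) = 0.0000 dits

Mutual information has multiple equivalent forms:
- I(X;Y) = H(X) - H(X|Y)
- I(X;Y) = H(Y) - H(Y|X)
- I(X;Y) = H(X) + H(Y) - H(X,Y)

Computing all quantities:
H(X) = 0.2995, H(Y) = 0.2995, H(X,Y) = 0.5990
H(X|Y) = 0.2995, H(Y|X) = 0.2995

Verification:
H(X) - H(X|Y) = 0.2995 - 0.2995 = 0.0000
H(Y) - H(Y|X) = 0.2995 - 0.2995 = 0.0000
H(X) + H(Y) - H(X,Y) = 0.2995 + 0.2995 - 0.5990 = 0.0000

All forms give I(X;Y) = 0.0000 dits. ✓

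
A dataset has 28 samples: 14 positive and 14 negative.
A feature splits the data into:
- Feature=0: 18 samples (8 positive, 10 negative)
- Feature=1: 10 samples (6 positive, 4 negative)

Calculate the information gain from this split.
0.0161 bits

Information Gain = H(Y) - H(Y|Feature)

Before split:
P(positive) = 14/28 = 0.5000
H(Y) = 1.0000 bits

After split:
Feature=0: H = 0.9911 bits (weight = 18/28)
Feature=1: H = 0.9710 bits (weight = 10/28)
H(Y|Feature) = (18/28)×0.9911 + (10/28)×0.9710 = 0.9839 bits

Information Gain = 1.0000 - 0.9839 = 0.0161 bits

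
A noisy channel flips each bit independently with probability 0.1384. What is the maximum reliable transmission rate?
0.4200 bits

For a binary symmetric channel (BSC) with error probability p:
Capacity C = 1 - H(p) bits per symbol

where H(p) = -p log₂(p) - (1-p) log₂(1-p) is the binary entropy function.

H(0.1384) = 0.5800 bits
C = 1 - 0.5800 = 0.4200 bits per symbol

This means we can reliably transmit up to 0.4200 bits of information per channel use.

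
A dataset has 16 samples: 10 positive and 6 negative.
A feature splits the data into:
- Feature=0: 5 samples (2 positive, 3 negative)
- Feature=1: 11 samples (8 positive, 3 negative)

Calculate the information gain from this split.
0.0698 bits

Information Gain = H(Y) - H(Y|Feature)

Before split:
P(positive) = 10/16 = 0.6250
H(Y) = 0.9544 bits

After split:
Feature=0: H = 0.9710 bits (weight = 5/16)
Feature=1: H = 0.8454 bits (weight = 11/16)
H(Y|Feature) = (5/16)×0.9710 + (11/16)×0.8454 = 0.8846 bits

Information Gain = 0.9544 - 0.8846 = 0.0698 bits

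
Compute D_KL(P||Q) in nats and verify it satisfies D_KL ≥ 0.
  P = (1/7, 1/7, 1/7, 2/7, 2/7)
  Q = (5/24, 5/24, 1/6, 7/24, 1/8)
0.1005 nats

KL divergence satisfies the Gibbs inequality: D_KL(P||Q) ≥ 0 for all distributions P, Q.

D_KL(P||Q) = Σ p(x) log(p(x)/q(x))
Term by term:
  x=0: 1/7 × log_e[(1/7)/(5/24)] = -0.0539
  x=1: 1/7 × log_e[(1/7)/(5/24)] = -0.0539
  x=2: 1/7 × log_e[(1/7)/(1/6)] = -0.0220
  x=3: 2/7 × log_e[(2/7)/(7/24)] = -0.0059
  x=4: 2/7 × log_e[(2/7)/(1/8)] = 0.2362
D_KL(P||Q) = 0.1005 nats

D_KL(P||Q) = 0.1005 ≥ 0 ✓

This non-negativity is a fundamental property: relative entropy cannot be negative because it measures how different Q is from P.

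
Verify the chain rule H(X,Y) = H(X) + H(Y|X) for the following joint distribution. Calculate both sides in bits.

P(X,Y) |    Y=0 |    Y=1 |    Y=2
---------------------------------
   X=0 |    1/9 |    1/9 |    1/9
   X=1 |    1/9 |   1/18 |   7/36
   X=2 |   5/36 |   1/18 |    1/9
H(X,Y) = 3.0793, H(X) = 1.5816, H(Y|X) = 1.4977 (all in bits)

Chain rule: H(X,Y) = H(X) + H(Y|X)

Left side — joint entropy directly:
H(X,Y) = -Σ p(x,y) log p(x,y) = 3.0793 bits

Right side — compute H(Y|X) from the conditional distributions:
P(X) = (1/3, 13/36, 11/36), so H(X) = 1.5816 bits
H(Y|X) = Σ_x P(X=x) · H(Y|X=x):
  P(Y|X=0) = (1/3, 1/3, 1/3), H(Y|X=0) = 1.5850, weight P(X=0) = 1/3
  P(Y|X=1) = (4/13, 2/13, 7/13), H(Y|X=1) = 1.4196, weight P(X=1) = 13/36
  P(Y|X=2) = (5/11, 2/11, 4/11), H(Y|X=2) = 1.4949, weight P(X=2) = 11/36
H(Y|X) = 1.4977 bits

H(X) + H(Y|X) = 1.5816 + 1.4977 = 3.0793 bits

Both sides equal 3.0793 bits. ✓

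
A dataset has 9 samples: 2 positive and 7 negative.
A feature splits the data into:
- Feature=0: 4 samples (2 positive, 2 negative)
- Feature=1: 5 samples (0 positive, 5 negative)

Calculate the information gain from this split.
0.3198 bits

Information Gain = H(Y) - H(Y|Feature)

Before split:
P(positive) = 2/9 = 0.2222
H(Y) = 0.7642 bits

After split:
Feature=0: H = 1.0000 bits (weight = 4/9)
Feature=1: H = 0.0000 bits (weight = 5/9)
H(Y|Feature) = (4/9)×1.0000 + (5/9)×0.0000 = 0.4444 bits

Information Gain = 0.7642 - 0.4444 = 0.3198 bits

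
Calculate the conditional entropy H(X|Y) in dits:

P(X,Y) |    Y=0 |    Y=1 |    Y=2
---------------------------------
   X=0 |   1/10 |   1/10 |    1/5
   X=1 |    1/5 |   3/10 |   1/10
0.2635 dits

Using the chain rule: H(X|Y) = H(X,Y) - H(Y)

First, compute H(X,Y) = 0.7365 dits

Marginal P(Y) = (3/10, 2/5, 3/10)
H(Y) = 0.4729 dits

H(X|Y) = H(X,Y) - H(Y) = 0.7365 - 0.4729 = 0.2635 dits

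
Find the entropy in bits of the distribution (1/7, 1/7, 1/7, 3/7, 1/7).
2.1281 bits

Shannon entropy is H(X) = -Σ p(x) log p(x).

For P = (1/7, 1/7, 1/7, 3/7, 1/7):
H = -1/7 × log_2(1/7) -1/7 × log_2(1/7) -1/7 × log_2(1/7) -3/7 × log_2(3/7) -1/7 × log_2(1/7)
H = 2.1281 bits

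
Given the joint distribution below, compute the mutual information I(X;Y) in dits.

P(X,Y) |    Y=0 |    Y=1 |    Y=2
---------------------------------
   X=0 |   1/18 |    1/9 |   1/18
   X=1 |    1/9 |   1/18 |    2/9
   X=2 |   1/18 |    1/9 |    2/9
0.0270 dits

Mutual information: I(X;Y) = H(X) + H(Y) - H(X,Y)

Marginals:
P(X) = (2/9, 7/18, 7/18), H(X) = 0.4642 dits
P(Y) = (2/9, 5/18, 1/2), H(Y) = 0.4502 dits

Joint entropy: H(X,Y) = 0.8873 dits

I(X;Y) = 0.4642 + 0.4502 - 0.8873 = 0.0270 dits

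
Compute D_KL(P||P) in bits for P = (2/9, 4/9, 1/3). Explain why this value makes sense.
0.0000 bits

KL divergence satisfies the Gibbs inequality: D_KL(P||Q) ≥ 0 for all distributions P, Q.

D_KL(P||Q) = Σ p(x) log(p(x)/q(x))
Each term is p(x) × log_2(p(x)/p(x)) = p(x) × log_2(1) = 0, so the sum is 0.
D_KL(P||Q) = 0.0000 bits

When P = Q, the KL divergence is exactly 0, as there is no 'divergence' between identical distributions.

This non-negativity is a fundamental property: relative entropy cannot be negative because it measures how different Q is from P.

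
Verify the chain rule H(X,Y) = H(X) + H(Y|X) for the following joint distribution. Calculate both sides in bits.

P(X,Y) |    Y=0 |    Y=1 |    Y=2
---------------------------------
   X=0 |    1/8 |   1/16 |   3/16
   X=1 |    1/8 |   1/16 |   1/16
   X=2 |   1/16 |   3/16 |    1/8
H(X,Y) = 3.0306, H(X) = 1.5613, H(Y|X) = 1.4694 (all in bits)

Chain rule: H(X,Y) = H(X) + H(Y|X)

Left side — joint entropy directly:
H(X,Y) = -Σ p(x,y) log p(x,y) = 3.0306 bits

Right side — compute H(Y|X) from the conditional distributions:
P(X) = (3/8, 1/4, 3/8), so H(X) = 1.5613 bits
H(Y|X) = Σ_x P(X=x) · H(Y|X=x):
  P(Y|X=0) = (1/3, 1/6, 1/2), H(Y|X=0) = 1.4591, weight P(X=0) = 3/8
  P(Y|X=1) = (1/2, 1/4, 1/4), H(Y|X=1) = 1.5000, weight P(X=1) = 1/4
  P(Y|X=2) = (1/6, 1/2, 1/3), H(Y|X=2) = 1.4591, weight P(X=2) = 3/8
H(Y|X) = 1.4694 bits

H(X) + H(Y|X) = 1.5613 + 1.4694 = 3.0306 bits

Both sides equal 3.0306 bits. ✓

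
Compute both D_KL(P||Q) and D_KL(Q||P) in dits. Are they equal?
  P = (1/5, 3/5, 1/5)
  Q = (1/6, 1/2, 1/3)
D_KL(P||Q) = 0.0190, D_KL(Q||P) = 0.0212

KL divergence is not symmetric: D_KL(P||Q) ≠ D_KL(Q||P) in general.

D_KL(P||Q) = 0.0190 dits
D_KL(Q||P) = 0.0212 dits

No, they are not equal!

This asymmetry is why KL divergence is not a true distance metric.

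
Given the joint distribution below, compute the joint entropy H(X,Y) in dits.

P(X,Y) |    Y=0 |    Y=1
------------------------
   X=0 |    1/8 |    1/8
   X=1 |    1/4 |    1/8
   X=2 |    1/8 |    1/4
0.7526 dits

Joint entropy is H(X,Y) = -Σ_{x,y} p(x,y) log p(x,y).

Summing over all non-zero entries:
H(X,Y) = -[1/8·log_10(1/8) + 1/8·log_10(1/8) + 1/4·log_10(1/4) + 1/8·log_10(1/8) + 1/8·log_10(1/8) + 1/4·log_10(1/4)]
H(X,Y) = 0.7526 dits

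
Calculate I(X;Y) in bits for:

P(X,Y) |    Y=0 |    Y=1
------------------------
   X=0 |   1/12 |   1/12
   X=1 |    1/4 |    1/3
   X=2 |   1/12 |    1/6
0.0089 bits

Mutual information: I(X;Y) = H(X) + H(Y) - H(X,Y)

Marginals:
P(X) = (1/6, 7/12, 1/4), H(X) = 1.3844 bits
P(Y) = (5/12, 7/12), H(Y) = 0.9799 bits

Joint entropy: H(X,Y) = 2.3554 bits

I(X;Y) = 1.3844 + 0.9799 - 2.3554 = 0.0089 bits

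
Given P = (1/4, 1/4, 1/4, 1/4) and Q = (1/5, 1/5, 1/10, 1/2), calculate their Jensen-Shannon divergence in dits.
0.0176 dits

Jensen-Shannon divergence is:
JSD(P||Q) = 0.5 × D_KL(P||M) + 0.5 × D_KL(Q||M)
where M = 0.5 × (P + Q) is the mixture distribution.

M = 0.5 × (1/4, 1/4, 1/4, 1/4) + 0.5 × (1/5, 1/5, 1/10, 1/2) = (9/40, 9/40, 7/40, 3/8)

D_KL(P||M) = 0.0176 dits
D_KL(Q||M) = 0.0177 dits

JSD(P||Q) = 0.5 × 0.0176 + 0.5 × 0.0177 = 0.0176 dits

Unlike KL divergence, JSD is symmetric and bounded: 0 ≤ JSD ≤ log(2).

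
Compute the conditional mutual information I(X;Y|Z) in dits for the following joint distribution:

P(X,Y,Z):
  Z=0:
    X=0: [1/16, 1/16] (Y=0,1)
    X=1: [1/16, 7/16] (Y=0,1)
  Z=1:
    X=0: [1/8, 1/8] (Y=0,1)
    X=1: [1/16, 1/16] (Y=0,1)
0.0164 dits

Conditional mutual information: I(X;Y|Z) = H(X|Z) + H(Y|Z) - H(X,Y|Z)

H(Z) = 0.2873
H(X,Z) = 0.5268 → H(X|Z) = 0.2395
H(Y,Z) = 0.5360 → H(Y|Z) = 0.2487
H(X,Y,Z) = 0.7591 → H(X,Y|Z) = 0.4718

I(X;Y|Z) = 0.2395 + 0.2487 - 0.4718 = 0.0164 dits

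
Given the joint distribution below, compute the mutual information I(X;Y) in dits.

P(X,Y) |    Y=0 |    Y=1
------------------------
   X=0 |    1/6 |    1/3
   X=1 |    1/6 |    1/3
0.0000 dits

Mutual information: I(X;Y) = H(X) + H(Y) - H(X,Y)

Marginals:
P(X) = (1/2, 1/2), H(X) = 0.3010 dits
P(Y) = (1/3, 2/3), H(Y) = 0.2764 dits

Joint entropy: H(X,Y) = 0.5775 dits

I(X;Y) = 0.3010 + 0.2764 - 0.5775 = 0.0000 dits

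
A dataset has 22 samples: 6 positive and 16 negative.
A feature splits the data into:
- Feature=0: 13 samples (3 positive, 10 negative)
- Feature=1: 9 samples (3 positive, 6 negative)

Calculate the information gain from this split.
0.0092 bits

Information Gain = H(Y) - H(Y|Feature)

Before split:
P(positive) = 6/22 = 0.2727
H(Y) = 0.8454 bits

After split:
Feature=0: H = 0.7793 bits (weight = 13/22)
Feature=1: H = 0.9183 bits (weight = 9/22)
H(Y|Feature) = (13/22)×0.7793 + (9/22)×0.9183 = 0.8362 bits

Information Gain = 0.8454 - 0.8362 = 0.0092 bits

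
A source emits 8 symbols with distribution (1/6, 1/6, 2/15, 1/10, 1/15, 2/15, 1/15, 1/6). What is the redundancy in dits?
0.0239 dits

Redundancy measures how far a source is from maximum entropy:
R = H_max - H(X)

Maximum entropy for 8 symbols: H_max = log_10(8) = 0.9031 dits
Actual entropy: H(X) = 0.8792 dits
Redundancy: R = 0.9031 - 0.8792 = 0.0239 dits

This redundancy represents potential for compression: the source could be compressed by 0.0239 dits per symbol.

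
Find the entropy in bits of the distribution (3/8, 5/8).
0.9544 bits

Shannon entropy is H(X) = -Σ p(x) log p(x).

For P = (3/8, 5/8):
H = -3/8 × log_2(3/8) -5/8 × log_2(5/8)
H = 0.9544 bits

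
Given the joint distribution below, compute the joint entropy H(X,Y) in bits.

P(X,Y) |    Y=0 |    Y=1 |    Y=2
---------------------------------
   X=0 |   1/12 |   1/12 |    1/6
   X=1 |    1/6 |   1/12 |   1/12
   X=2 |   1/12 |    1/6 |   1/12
3.0850 bits

Joint entropy is H(X,Y) = -Σ_{x,y} p(x,y) log p(x,y).

Summing over all non-zero entries:
H(X,Y) = -[1/12·log_2(1/12) + 1/12·log_2(1/12) + 1/6·log_2(1/6) + 1/6·log_2(1/6) + 1/12·log_2(1/12) + 1/12·log_2(1/12) + 1/12·log_2(1/12) + 1/6·log_2(1/6) + 1/12·log_2(1/12)]
H(X,Y) = 3.0850 bits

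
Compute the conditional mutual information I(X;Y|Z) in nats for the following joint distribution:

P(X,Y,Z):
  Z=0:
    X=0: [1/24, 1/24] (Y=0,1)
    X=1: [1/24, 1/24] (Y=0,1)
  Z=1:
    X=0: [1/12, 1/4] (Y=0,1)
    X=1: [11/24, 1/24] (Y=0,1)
0.2087 nats

Conditional mutual information: I(X;Y|Z) = H(X|Z) + H(Y|Z) - H(X,Y|Z)

H(Z) = 0.4506
H(X,Z) = 1.1269 → H(X|Z) = 0.6764
H(Y,Z) = 1.1056 → H(Y|Z) = 0.6551
H(X,Y,Z) = 1.5733 → H(X,Y|Z) = 1.1228

I(X;Y|Z) = 0.6764 + 0.6551 - 1.1228 = 0.2087 nats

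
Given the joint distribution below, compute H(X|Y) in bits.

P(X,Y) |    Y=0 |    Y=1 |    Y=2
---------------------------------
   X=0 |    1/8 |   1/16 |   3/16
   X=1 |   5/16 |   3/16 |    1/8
0.8839 bits

Using the chain rule: H(X|Y) = H(X,Y) - H(Y)

First, compute H(X,Y) = 2.4300 bits

Marginal P(Y) = (7/16, 1/4, 5/16)
H(Y) = 1.5462 bits

H(X|Y) = H(X,Y) - H(Y) = 2.4300 - 1.5462 = 0.8839 bits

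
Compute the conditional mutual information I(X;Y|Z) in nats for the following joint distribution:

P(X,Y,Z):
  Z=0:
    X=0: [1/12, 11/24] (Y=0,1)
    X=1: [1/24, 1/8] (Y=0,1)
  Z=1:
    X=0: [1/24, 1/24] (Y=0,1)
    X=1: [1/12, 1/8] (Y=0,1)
0.0050 nats

Conditional mutual information: I(X;Y|Z) = H(X|Z) + H(Y|Z) - H(X,Y|Z)

H(Z) = 0.6036
H(X,Z) = 1.1646 → H(X|Z) = 0.5610
H(Y,Z) = 1.1329 → H(Y|Z) = 0.5293
H(X,Y,Z) = 1.6888 → H(X,Y|Z) = 1.0852

I(X;Y|Z) = 0.5610 + 0.5293 - 1.0852 = 0.0050 nats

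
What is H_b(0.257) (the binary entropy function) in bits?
0.8222 bits

The binary entropy function is:
H(p) = -p log(p) - (1-p) log(1-p)

H(0.257) = -0.257 × log_2(0.257) - 0.743 × log_2(0.743)
H(0.257) = 0.8222 bits

Note: Binary entropy is maximized at p=0.5 (H=1 bit) and minimized at p=0 or p=1 (H=0).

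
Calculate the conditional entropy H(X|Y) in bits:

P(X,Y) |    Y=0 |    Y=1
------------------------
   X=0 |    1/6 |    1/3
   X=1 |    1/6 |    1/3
1.0000 bits

Using the chain rule: H(X|Y) = H(X,Y) - H(Y)

First, compute H(X,Y) = 1.9183 bits

Marginal P(Y) = (1/3, 2/3)
H(Y) = 0.9183 bits

H(X|Y) = H(X,Y) - H(Y) = 1.9183 - 0.9183 = 1.0000 bits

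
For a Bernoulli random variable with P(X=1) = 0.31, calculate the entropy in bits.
0.8932 bits

The binary entropy function is:
H(p) = -p log(p) - (1-p) log(1-p)

H(0.31) = -0.31 × log_2(0.31) - 0.69 × log_2(0.69)
H(0.31) = 0.8932 bits

Note: Binary entropy is maximized at p=0.5 (H=1 bit) and minimized at p=0 or p=1 (H=0).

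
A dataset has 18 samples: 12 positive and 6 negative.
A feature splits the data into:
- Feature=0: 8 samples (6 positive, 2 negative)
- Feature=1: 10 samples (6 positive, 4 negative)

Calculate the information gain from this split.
0.0183 bits

Information Gain = H(Y) - H(Y|Feature)

Before split:
P(positive) = 12/18 = 0.6667
H(Y) = 0.9183 bits

After split:
Feature=0: H = 0.8113 bits (weight = 8/18)
Feature=1: H = 0.9710 bits (weight = 10/18)
H(Y|Feature) = (8/18)×0.8113 + (10/18)×0.9710 = 0.9000 bits

Information Gain = 0.9183 - 0.9000 = 0.0183 bits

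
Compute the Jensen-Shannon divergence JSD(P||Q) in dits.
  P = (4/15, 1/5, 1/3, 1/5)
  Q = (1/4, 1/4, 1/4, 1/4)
0.0026 dits

Jensen-Shannon divergence is:
JSD(P||Q) = 0.5 × D_KL(P||M) + 0.5 × D_KL(Q||M)
where M = 0.5 × (P + Q) is the mixture distribution.

M = 0.5 × (4/15, 1/5, 1/3, 1/5) + 0.5 × (1/4, 1/4, 1/4, 1/4) = (0.258333, 9/40, 7/24, 9/40)

D_KL(P||M) = 0.0025 dits
D_KL(Q||M) = 0.0026 dits

JSD(P||Q) = 0.5 × 0.0025 + 0.5 × 0.0026 = 0.0026 dits

Unlike KL divergence, JSD is symmetric and bounded: 0 ≤ JSD ≤ log(2).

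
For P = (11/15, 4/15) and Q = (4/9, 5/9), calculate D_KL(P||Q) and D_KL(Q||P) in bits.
D_KL(P||Q) = 0.2474, D_KL(Q||P) = 0.2672

KL divergence is not symmetric: D_KL(P||Q) ≠ D_KL(Q||P) in general.

D_KL(P||Q) = 0.2474 bits
D_KL(Q||P) = 0.2672 bits

No, they are not equal!

This asymmetry is why KL divergence is not a true distance metric.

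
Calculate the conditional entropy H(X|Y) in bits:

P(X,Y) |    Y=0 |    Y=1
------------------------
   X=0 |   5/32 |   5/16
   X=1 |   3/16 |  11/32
0.9969 bits

Using the chain rule: H(X|Y) = H(X,Y) - H(Y)

First, compute H(X,Y) = 1.9252 bits

Marginal P(Y) = (11/32, 21/32)
H(Y) = 0.9284 bits

H(X|Y) = H(X,Y) - H(Y) = 1.9252 - 0.9284 = 0.9969 bits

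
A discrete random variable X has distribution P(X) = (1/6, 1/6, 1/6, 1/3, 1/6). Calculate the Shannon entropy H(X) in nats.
1.5607 nats

Shannon entropy is H(X) = -Σ p(x) log p(x).

For P = (1/6, 1/6, 1/6, 1/3, 1/6):
H = -1/6 × log_e(1/6) -1/6 × log_e(1/6) -1/6 × log_e(1/6) -1/3 × log_e(1/3) -1/6 × log_e(1/6)
H = 1.5607 nats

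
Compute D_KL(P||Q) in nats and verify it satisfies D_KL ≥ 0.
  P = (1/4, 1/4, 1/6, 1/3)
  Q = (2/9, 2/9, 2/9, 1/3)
0.0109 nats

KL divergence satisfies the Gibbs inequality: D_KL(P||Q) ≥ 0 for all distributions P, Q.

D_KL(P||Q) = Σ p(x) log(p(x)/q(x))
Term by term:
  x=0: 1/4 × log_e[(1/4)/(2/9)] = 0.0294
  x=1: 1/4 × log_e[(1/4)/(2/9)] = 0.0294
  x=2: 1/6 × log_e[(1/6)/(2/9)] = -0.0479
  x=3: 1/3 × log_e[(1/3)/(1/3)] = 0.0000
D_KL(P||Q) = 0.0109 nats

D_KL(P||Q) = 0.0109 ≥ 0 ✓

This non-negativity is a fundamental property: relative entropy cannot be negative because it measures how different Q is from P.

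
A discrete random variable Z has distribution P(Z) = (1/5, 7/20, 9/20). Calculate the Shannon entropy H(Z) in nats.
1.0487 nats

Shannon entropy is H(X) = -Σ p(x) log p(x).

For P = (1/5, 7/20, 9/20):
H = -1/5 × log_e(1/5) -7/20 × log_e(7/20) -9/20 × log_e(9/20)
H = 1.0487 nats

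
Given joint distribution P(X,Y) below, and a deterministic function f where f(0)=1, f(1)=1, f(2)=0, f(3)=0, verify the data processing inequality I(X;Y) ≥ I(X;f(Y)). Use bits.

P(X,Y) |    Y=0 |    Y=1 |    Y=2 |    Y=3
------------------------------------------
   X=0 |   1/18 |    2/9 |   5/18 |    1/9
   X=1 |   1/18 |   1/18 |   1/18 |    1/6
I(X;Y) = 0.1203, I(X;f(Y)) = 0.0047, inequality holds: 0.1203 ≥ 0.0047

Data Processing Inequality: For any Markov chain X → Y → Z, we have I(X;Y) ≥ I(X;Z).

Here Z = f(Y) is a deterministic function of Y, forming X → Y → Z.

Original I(X;Y) = 0.1203 bits

After applying f:
P(X,Z) where Z=f(Y):
- P(X,Z=0) = P(X,Y=2) + P(X,Y=3)
- P(X,Z=1) = P(X,Y=0) + P(X,Y=1)

I(X;Z) = I(X;f(Y)) = 0.0047 bits

Verification: 0.1203 ≥ 0.0047 ✓

Information cannot be created by processing; the function f can only lose information about X.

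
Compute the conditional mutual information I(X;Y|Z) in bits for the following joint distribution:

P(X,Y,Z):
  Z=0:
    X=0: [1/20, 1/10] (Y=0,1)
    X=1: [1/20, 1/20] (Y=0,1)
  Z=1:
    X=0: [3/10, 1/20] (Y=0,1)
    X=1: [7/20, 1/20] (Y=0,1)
0.0054 bits

Conditional mutual information: I(X;Y|Z) = H(X|Z) + H(Y|Z) - H(X,Y|Z)

H(Z) = 0.8113
H(X,Z) = 1.8016 → H(X|Z) = 0.9903
H(Y,Z) = 1.4789 → H(Y|Z) = 0.6676
H(X,Y,Z) = 2.4639 → H(X,Y|Z) = 1.6526

I(X;Y|Z) = 0.9903 + 0.6676 - 1.6526 = 0.0054 bits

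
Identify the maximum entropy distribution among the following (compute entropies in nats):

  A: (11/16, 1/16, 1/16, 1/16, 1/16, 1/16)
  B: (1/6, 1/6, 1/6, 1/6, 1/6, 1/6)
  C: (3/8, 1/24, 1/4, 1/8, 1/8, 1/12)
B

For a discrete distribution over n outcomes, entropy is maximized by the uniform distribution.

Computing entropies:
H(A) = 1.1240 nats
H(B) = 1.7918 nats
H(C) = 1.5737 nats

The uniform distribution (where all probabilities equal 1/6) achieves the maximum entropy of log_e(6) = 1.7918 nats.

Distribution B has the highest entropy.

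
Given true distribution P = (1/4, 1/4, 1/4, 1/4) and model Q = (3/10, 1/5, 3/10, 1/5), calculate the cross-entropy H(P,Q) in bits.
2.0294 bits

Cross-entropy: H(P,Q) = -Σ p(x) log q(x)

Alternatively: H(P,Q) = H(P) + D_KL(P||Q)
H(P) = 2.0000 bits
D_KL(P||Q) = 0.0294 bits

H(P,Q) = 2.0000 + 0.0294 = 2.0294 bits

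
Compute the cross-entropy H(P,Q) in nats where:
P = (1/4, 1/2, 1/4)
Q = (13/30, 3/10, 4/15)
1.1415 nats

Cross-entropy: H(P,Q) = -Σ p(x) log q(x)

Alternatively: H(P,Q) = H(P) + D_KL(P||Q)
H(P) = 1.0397 nats
D_KL(P||Q) = 0.1018 nats

H(P,Q) = 1.0397 + 0.1018 = 1.1415 nats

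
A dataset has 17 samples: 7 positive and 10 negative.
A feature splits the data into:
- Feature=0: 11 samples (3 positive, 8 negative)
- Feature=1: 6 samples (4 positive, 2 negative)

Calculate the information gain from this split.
0.1063 bits

Information Gain = H(Y) - H(Y|Feature)

Before split:
P(positive) = 7/17 = 0.4118
H(Y) = 0.9774 bits

After split:
Feature=0: H = 0.8454 bits (weight = 11/17)
Feature=1: H = 0.9183 bits (weight = 6/17)
H(Y|Feature) = (11/17)×0.8454 + (6/17)×0.9183 = 0.8711 bits

Information Gain = 0.9774 - 0.8711 = 0.1063 bits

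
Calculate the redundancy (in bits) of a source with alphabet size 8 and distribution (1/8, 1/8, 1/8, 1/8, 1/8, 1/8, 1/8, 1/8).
0.0000 bits

Redundancy measures how far a source is from maximum entropy:
R = H_max - H(X)

Maximum entropy for 8 symbols: H_max = log_2(8) = 3.0000 bits
Actual entropy: H(X) = 3.0000 bits
Redundancy: R = 3.0000 - 3.0000 = 0.0000 bits

This redundancy represents potential for compression: the source could be compressed by 0.0000 bits per symbol.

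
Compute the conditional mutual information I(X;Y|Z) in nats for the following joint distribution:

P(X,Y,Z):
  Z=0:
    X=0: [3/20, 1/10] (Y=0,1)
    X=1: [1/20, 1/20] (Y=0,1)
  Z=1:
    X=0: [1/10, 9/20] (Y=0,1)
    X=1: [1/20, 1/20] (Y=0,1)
0.0225 nats

Conditional mutual information: I(X;Y|Z) = H(X|Z) + H(Y|Z) - H(X,Y|Z)

H(Z) = 0.6474
H(X,Z) = 1.1359 → H(X|Z) = 0.4885
H(Y,Z) = 1.2376 → H(Y|Z) = 0.5902
H(X,Y,Z) = 1.7036 → H(X,Y|Z) = 1.0561

I(X;Y|Z) = 0.4885 + 0.5902 - 1.0561 = 0.0225 nats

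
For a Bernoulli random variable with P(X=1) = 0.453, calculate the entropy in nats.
0.6887 nats

The binary entropy function is:
H(p) = -p log(p) - (1-p) log(1-p)

H(0.453) = -0.453 × log_e(0.453) - 0.547 × log_e(0.547)
H(0.453) = 0.6887 nats

Note: Binary entropy is maximized at p=0.5 (H=1 bit) and minimized at p=0 or p=1 (H=0).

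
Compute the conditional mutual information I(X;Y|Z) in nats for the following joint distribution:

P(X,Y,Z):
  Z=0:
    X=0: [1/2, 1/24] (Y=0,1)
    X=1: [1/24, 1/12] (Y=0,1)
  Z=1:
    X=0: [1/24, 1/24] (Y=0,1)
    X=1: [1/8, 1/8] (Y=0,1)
0.0953 nats

Conditional mutual information: I(X;Y|Z) = H(X|Z) + H(Y|Z) - H(X,Y|Z)

H(Z) = 0.6365
H(X,Z) = 1.1457 → H(X|Z) = 0.5092
H(Y,Z) = 1.1893 → H(Y|Z) = 0.5528
H(X,Y,Z) = 1.6032 → H(X,Y|Z) = 0.9667

I(X;Y|Z) = 0.5092 + 0.5528 - 0.9667 = 0.0953 nats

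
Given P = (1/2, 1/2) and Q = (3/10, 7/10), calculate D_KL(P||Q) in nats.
0.0872 nats

KL divergence: D_KL(P||Q) = Σ p(x) log(p(x)/q(x))

Computing term by term:
  x=0: 1/2 × log_e[(1/2)/(3/10)] = 1/2 × 0.5108 = 0.2554
  x=1: 1/2 × log_e[(1/2)/(7/10)] = 1/2 × -0.3365 = -0.1682

D_KL(P||Q) = 0.0872 nats

Note: KL divergence is always non-negative and equals 0 iff P = Q.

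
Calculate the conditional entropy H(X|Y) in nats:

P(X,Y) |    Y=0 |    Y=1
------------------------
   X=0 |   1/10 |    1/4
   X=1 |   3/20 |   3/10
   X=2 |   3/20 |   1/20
0.9839 nats

Using the chain rule: H(X|Y) = H(X,Y) - H(Y)

First, compute H(X,Y) = 1.6569 nats

Marginal P(Y) = (2/5, 3/5)
H(Y) = 0.6730 nats

H(X|Y) = H(X,Y) - H(Y) = 1.6569 - 0.6730 = 0.9839 nats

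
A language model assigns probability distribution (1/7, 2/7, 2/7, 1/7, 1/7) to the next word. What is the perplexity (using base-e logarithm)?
4.7107

Perplexity is e^H (or exp(H) for natural log).

First, H = -Σ p log p = 1.5498 nats
Perplexity = e^1.5498 = 4.7107

Interpretation: The model's uncertainty is equivalent to choosing uniformly among 4.7 options.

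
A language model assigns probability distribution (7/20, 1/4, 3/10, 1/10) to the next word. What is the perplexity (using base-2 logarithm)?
3.6894

Perplexity is 2^H (or exp(H) for natural log).

First, H = -Σ p log p = 1.8834 bits
Perplexity = 2^1.8834 = 3.6894

Interpretation: The model's uncertainty is equivalent to choosing uniformly among 3.7 options.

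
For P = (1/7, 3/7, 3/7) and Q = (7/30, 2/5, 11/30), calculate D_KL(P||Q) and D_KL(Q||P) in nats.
D_KL(P||Q) = 0.0263, D_KL(Q||P) = 0.0297

KL divergence is not symmetric: D_KL(P||Q) ≠ D_KL(Q||P) in general.

D_KL(P||Q) = 0.0263 nats
D_KL(Q||P) = 0.0297 nats

No, they are not equal!

This asymmetry is why KL divergence is not a true distance metric.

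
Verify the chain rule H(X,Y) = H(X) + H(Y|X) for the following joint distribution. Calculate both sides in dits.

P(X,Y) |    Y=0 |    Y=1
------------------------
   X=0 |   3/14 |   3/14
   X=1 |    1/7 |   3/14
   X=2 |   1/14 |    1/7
H(X,Y) = 0.7534, H(X) = 0.4608, H(Y|X) = 0.2926 (all in dits)

Chain rule: H(X,Y) = H(X) + H(Y|X)

Left side — joint entropy directly:
H(X,Y) = -Σ p(x,y) log p(x,y) = 0.7534 dits

Right side — compute H(Y|X) from the conditional distributions:
P(X) = (3/7, 5/14, 3/14), so H(X) = 0.4608 dits
H(Y|X) = Σ_x P(X=x) · H(Y|X=x):
  P(Y|X=0) = (1/2, 1/2), H(Y|X=0) = 0.3010, weight P(X=0) = 3/7
  P(Y|X=1) = (2/5, 3/5), H(Y|X=1) = 0.2923, weight P(X=1) = 5/14
  P(Y|X=2) = (1/3, 2/3), H(Y|X=2) = 0.2764, weight P(X=2) = 3/14
H(Y|X) = 0.2926 dits

H(X) + H(Y|X) = 0.4608 + 0.2926 = 0.7534 dits

Both sides equal 0.7534 dits. ✓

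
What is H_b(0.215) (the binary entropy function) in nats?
0.5205 nats

The binary entropy function is:
H(p) = -p log(p) - (1-p) log(1-p)

H(0.215) = -0.215 × log_e(0.215) - 0.785 × log_e(0.785)
H(0.215) = 0.5205 nats

Note: Binary entropy is maximized at p=0.5 (H=1 bit) and minimized at p=0 or p=1 (H=0).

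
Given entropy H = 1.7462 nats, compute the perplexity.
5.7328

Perplexity is e^H (or exp(H) for natural log).

H = 1.7462 nats
Perplexity = e^1.7462 = 5.7328

Interpretation: The model's uncertainty is equivalent to choosing uniformly among 5.7 options.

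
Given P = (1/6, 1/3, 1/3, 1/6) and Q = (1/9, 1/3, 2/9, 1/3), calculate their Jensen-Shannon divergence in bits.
0.0325 bits

Jensen-Shannon divergence is:
JSD(P||Q) = 0.5 × D_KL(P||M) + 0.5 × D_KL(Q||M)
where M = 0.5 × (P + Q) is the mixture distribution.

M = 0.5 × (1/6, 1/3, 1/3, 1/6) + 0.5 × (1/9, 1/3, 2/9, 1/3) = (5/36, 1/3, 5/18, 1/4)

D_KL(P||M) = 0.0340 bits
D_KL(Q||M) = 0.0310 bits

JSD(P||Q) = 0.5 × 0.0340 + 0.5 × 0.0310 = 0.0325 bits

Unlike KL divergence, JSD is symmetric and bounded: 0 ≤ JSD ≤ log(2).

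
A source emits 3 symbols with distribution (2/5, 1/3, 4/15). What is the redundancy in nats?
0.0134 nats

Redundancy measures how far a source is from maximum entropy:
R = H_max - H(X)

Maximum entropy for 3 symbols: H_max = log_e(3) = 1.0986 nats
Actual entropy: H(X) = 1.0852 nats
Redundancy: R = 1.0986 - 1.0852 = 0.0134 nats

This redundancy represents potential for compression: the source could be compressed by 0.0134 nats per symbol.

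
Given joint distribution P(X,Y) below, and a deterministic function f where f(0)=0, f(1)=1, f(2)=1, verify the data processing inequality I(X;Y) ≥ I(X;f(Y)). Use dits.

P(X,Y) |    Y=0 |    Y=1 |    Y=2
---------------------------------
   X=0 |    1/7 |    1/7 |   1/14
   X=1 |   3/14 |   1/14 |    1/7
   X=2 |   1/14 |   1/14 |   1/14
I(X;Y) = 0.0145, I(X;f(Y)) = 0.0039, inequality holds: 0.0145 ≥ 0.0039

Data Processing Inequality: For any Markov chain X → Y → Z, we have I(X;Y) ≥ I(X;Z).

Here Z = f(Y) is a deterministic function of Y, forming X → Y → Z.

Original I(X;Y) = 0.0145 dits

After applying f:
P(X,Z) where Z=f(Y):
- P(X,Z=0) = P(X,Y=0)
- P(X,Z=1) = P(X,Y=1) + P(X,Y=2)

I(X;Z) = I(X;f(Y)) = 0.0039 dits

Verification: 0.0145 ≥ 0.0039 ✓

Information cannot be created by processing; the function f can only lose information about X.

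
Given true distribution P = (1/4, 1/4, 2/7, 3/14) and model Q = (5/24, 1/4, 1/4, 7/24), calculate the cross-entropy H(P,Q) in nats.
1.3988 nats

Cross-entropy: H(P,Q) = -Σ p(x) log q(x)

Alternatively: H(P,Q) = H(P) + D_KL(P||Q)
H(P) = 1.3812 nats
D_KL(P||Q) = 0.0177 nats

H(P,Q) = 1.3812 + 0.0177 = 1.3988 nats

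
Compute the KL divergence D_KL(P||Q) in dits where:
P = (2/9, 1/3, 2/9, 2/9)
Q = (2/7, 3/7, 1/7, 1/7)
0.0246 dits

KL divergence: D_KL(P||Q) = Σ p(x) log(p(x)/q(x))

Computing term by term:
  x=0: 2/9 × log_10[(2/9)/(2/7)] = 2/9 × -0.1091 = -0.0243
  x=1: 1/3 × log_10[(1/3)/(3/7)] = 1/3 × -0.1091 = -0.0364
  x=2: 2/9 × log_10[(2/9)/(1/7)] = 2/9 × 0.1919 = 0.0426
  x=3: 2/9 × log_10[(2/9)/(1/7)] = 2/9 × 0.1919 = 0.0426

D_KL(P||Q) = 0.0246 dits

Note: KL divergence is always non-negative and equals 0 iff P = Q.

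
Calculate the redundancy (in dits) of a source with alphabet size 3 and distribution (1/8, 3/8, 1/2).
0.0540 dits

Redundancy measures how far a source is from maximum entropy:
R = H_max - H(X)

Maximum entropy for 3 symbols: H_max = log_10(3) = 0.4771 dits
Actual entropy: H(X) = 0.4231 dits
Redundancy: R = 0.4771 - 0.4231 = 0.0540 dits

This redundancy represents potential for compression: the source could be compressed by 0.0540 dits per symbol.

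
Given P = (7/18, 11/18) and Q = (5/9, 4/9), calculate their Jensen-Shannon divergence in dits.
0.0061 dits

Jensen-Shannon divergence is:
JSD(P||Q) = 0.5 × D_KL(P||M) + 0.5 × D_KL(Q||M)
where M = 0.5 × (P + Q) is the mixture distribution.

M = 0.5 × (7/18, 11/18) + 0.5 × (5/9, 4/9) = (17/36, 19/36)

D_KL(P||M) = 0.0061 dits
D_KL(Q||M) = 0.0060 dits

JSD(P||Q) = 0.5 × 0.0061 + 0.5 × 0.0060 = 0.0061 dits

Unlike KL divergence, JSD is symmetric and bounded: 0 ≤ JSD ≤ log(2).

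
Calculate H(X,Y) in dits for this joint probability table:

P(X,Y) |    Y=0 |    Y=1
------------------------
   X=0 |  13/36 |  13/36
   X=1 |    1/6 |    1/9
0.5552 dits

Joint entropy is H(X,Y) = -Σ_{x,y} p(x,y) log p(x,y).

Summing over all non-zero entries:
H(X,Y) = -[13/36·log_10(13/36) + 13/36·log_10(13/36) + 1/6·log_10(1/6) + 1/9·log_10(1/9)]
H(X,Y) = 0.5552 dits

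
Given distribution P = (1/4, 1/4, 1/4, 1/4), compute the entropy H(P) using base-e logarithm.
1.3863 nats

Shannon entropy is H(X) = -Σ p(x) log p(x).

For P = (1/4, 1/4, 1/4, 1/4):
H = -1/4 × log_e(1/4) -1/4 × log_e(1/4) -1/4 × log_e(1/4) -1/4 × log_e(1/4)
H = 1.3863 nats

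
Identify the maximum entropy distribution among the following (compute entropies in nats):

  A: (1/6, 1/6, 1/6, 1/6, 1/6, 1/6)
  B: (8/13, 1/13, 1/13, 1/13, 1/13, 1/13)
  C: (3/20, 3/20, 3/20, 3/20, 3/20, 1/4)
A

For a discrete distribution over n outcomes, entropy is maximized by the uniform distribution.

Computing entropies:
H(A) = 1.7918 nats
H(B) = 1.2853 nats
H(C) = 1.7694 nats

The uniform distribution (where all probabilities equal 1/6) achieves the maximum entropy of log_e(6) = 1.7918 nats.

Distribution A has the highest entropy.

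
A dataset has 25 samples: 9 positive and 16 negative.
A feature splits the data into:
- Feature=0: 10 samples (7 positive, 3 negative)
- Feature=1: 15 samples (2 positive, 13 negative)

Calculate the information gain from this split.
0.2503 bits

Information Gain = H(Y) - H(Y|Feature)

Before split:
P(positive) = 9/25 = 0.3600
H(Y) = 0.9427 bits

After split:
Feature=0: H = 0.8813 bits (weight = 10/25)
Feature=1: H = 0.5665 bits (weight = 15/25)
H(Y|Feature) = (10/25)×0.8813 + (15/25)×0.5665 = 0.6924 bits

Information Gain = 0.9427 - 0.6924 = 0.2503 bits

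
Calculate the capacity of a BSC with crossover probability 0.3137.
0.1026 bits

For a binary symmetric channel (BSC) with error probability p:
Capacity C = 1 - H(p) bits per symbol

where H(p) = -p log₂(p) - (1-p) log₂(1-p) is the binary entropy function.

H(0.3137) = 0.8974 bits
C = 1 - 0.8974 = 0.1026 bits per symbol

This means we can reliably transmit up to 0.1026 bits of information per channel use.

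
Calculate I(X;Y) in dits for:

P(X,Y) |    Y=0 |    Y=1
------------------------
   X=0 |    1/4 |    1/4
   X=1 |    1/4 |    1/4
0.0000 dits

Mutual information: I(X;Y) = H(X) + H(Y) - H(X,Y)

Marginals:
P(X) = (1/2, 1/2), H(X) = 0.3010 dits
P(Y) = (1/2, 1/2), H(Y) = 0.3010 dits

Joint entropy: H(X,Y) = 0.6021 dits

I(X;Y) = 0.3010 + 0.3010 - 0.6021 = 0.0000 dits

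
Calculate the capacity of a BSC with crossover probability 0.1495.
0.3914 bits

For a binary symmetric channel (BSC) with error probability p:
Capacity C = 1 - H(p) bits per symbol

where H(p) = -p log₂(p) - (1-p) log₂(1-p) is the binary entropy function.

H(0.1495) = 0.6086 bits
C = 1 - 0.6086 = 0.3914 bits per symbol

This means we can reliably transmit up to 0.3914 bits of information per channel use.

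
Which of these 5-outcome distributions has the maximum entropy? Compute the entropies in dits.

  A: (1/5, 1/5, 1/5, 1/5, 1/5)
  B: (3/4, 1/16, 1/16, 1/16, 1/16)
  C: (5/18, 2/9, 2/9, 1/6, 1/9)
A

For a discrete distribution over n outcomes, entropy is maximized by the uniform distribution.

Computing entropies:
H(A) = 0.6990 dits
H(B) = 0.3947 dits
H(C) = 0.6806 dits

The uniform distribution (where all probabilities equal 1/5) achieves the maximum entropy of log_10(5) = 0.6990 dits.

Distribution A has the highest entropy.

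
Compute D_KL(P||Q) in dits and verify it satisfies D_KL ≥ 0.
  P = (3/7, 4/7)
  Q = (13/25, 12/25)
0.0073 dits

KL divergence satisfies the Gibbs inequality: D_KL(P||Q) ≥ 0 for all distributions P, Q.

D_KL(P||Q) = Σ p(x) log(p(x)/q(x))
Term by term:
  x=0: 3/7 × log_10[(3/7)/(13/25)] = -0.0360
  x=1: 4/7 × log_10[(4/7)/(12/25)] = 0.0433
D_KL(P||Q) = 0.0073 dits

D_KL(P||Q) = 0.0073 ≥ 0 ✓

This non-negativity is a fundamental property: relative entropy cannot be negative because it measures how different Q is from P.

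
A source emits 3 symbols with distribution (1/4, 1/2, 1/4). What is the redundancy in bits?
0.0850 bits

Redundancy measures how far a source is from maximum entropy:
R = H_max - H(X)

Maximum entropy for 3 symbols: H_max = log_2(3) = 1.5850 bits
Actual entropy: H(X) = 1.5000 bits
Redundancy: R = 1.5850 - 1.5000 = 0.0850 bits

This redundancy represents potential for compression: the source could be compressed by 0.0850 bits per symbol.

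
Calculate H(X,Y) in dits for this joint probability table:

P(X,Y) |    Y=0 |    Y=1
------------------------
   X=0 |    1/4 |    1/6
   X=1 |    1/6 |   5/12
0.5683 dits

Joint entropy is H(X,Y) = -Σ_{x,y} p(x,y) log p(x,y).

Summing over all non-zero entries:
H(X,Y) = -[1/4·log_10(1/4) + 1/6·log_10(1/6) + 1/6·log_10(1/6) + 5/12·log_10(5/12)]
H(X,Y) = 0.5683 dits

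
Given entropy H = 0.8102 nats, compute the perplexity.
2.2484

Perplexity is e^H (or exp(H) for natural log).

H = 0.8102 nats
Perplexity = e^0.8102 = 2.2484

Interpretation: The model's uncertainty is equivalent to choosing uniformly among 2.2 options.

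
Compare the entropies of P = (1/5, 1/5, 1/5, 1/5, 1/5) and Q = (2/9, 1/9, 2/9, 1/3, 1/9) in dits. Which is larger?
P

Computing entropies in dits:
H(P) = 0.6990
H(Q) = 0.6614

Distribution P has higher entropy.

Intuition: The distribution closer to uniform (more spread out) has higher entropy.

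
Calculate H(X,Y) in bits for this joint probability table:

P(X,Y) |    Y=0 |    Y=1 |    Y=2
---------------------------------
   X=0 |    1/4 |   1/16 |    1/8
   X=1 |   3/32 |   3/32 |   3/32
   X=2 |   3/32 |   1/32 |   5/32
2.9803 bits

Joint entropy is H(X,Y) = -Σ_{x,y} p(x,y) log p(x,y).

Summing over all non-zero entries:
H(X,Y) = -[1/4·log_2(1/4) + 1/16·log_2(1/16) + 1/8·log_2(1/8) + 3/32·log_2(3/32) + 3/32·log_2(3/32) + 3/32·log_2(3/32) + 3/32·log_2(3/32) + 1/32·log_2(1/32) + 5/32·log_2(5/32)]
H(X,Y) = 2.9803 bits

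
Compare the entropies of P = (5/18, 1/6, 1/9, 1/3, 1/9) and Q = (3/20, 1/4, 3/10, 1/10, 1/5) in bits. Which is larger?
Q

Computing entropies in bits:
H(P) = 2.1769
H(Q) = 2.2282

Distribution Q has higher entropy.

Intuition: The distribution closer to uniform (more spread out) has higher entropy.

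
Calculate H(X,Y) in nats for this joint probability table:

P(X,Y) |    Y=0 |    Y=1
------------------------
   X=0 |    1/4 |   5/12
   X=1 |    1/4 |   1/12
1.2650 nats

Joint entropy is H(X,Y) = -Σ_{x,y} p(x,y) log p(x,y).

Summing over all non-zero entries:
H(X,Y) = -[1/4·log_e(1/4) + 5/12·log_e(5/12) + 1/4·log_e(1/4) + 1/12·log_e(1/12)]
H(X,Y) = 1.2650 nats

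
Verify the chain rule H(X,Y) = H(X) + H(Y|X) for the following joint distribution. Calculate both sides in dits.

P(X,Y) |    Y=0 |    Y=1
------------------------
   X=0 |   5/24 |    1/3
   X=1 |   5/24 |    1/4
H(X,Y) = 0.5934, H(X) = 0.2995, H(Y|X) = 0.2939 (all in dits)

Chain rule: H(X,Y) = H(X) + H(Y|X)

Left side — joint entropy directly:
H(X,Y) = -Σ p(x,y) log p(x,y) = 0.5934 dits

Right side — compute H(Y|X) from the conditional distributions:
P(X) = (13/24, 11/24), so H(X) = 0.2995 dits
H(Y|X) = Σ_x P(X=x) · H(Y|X=x):
  P(Y|X=0) = (5/13, 8/13), H(Y|X=0) = 0.2894, weight P(X=0) = 13/24
  P(Y|X=1) = (5/11, 6/11), H(Y|X=1) = 0.2992, weight P(X=1) = 11/24
H(Y|X) = 0.2939 dits

H(X) + H(Y|X) = 0.2995 + 0.2939 = 0.5934 dits

Both sides equal 0.5934 dits. ✓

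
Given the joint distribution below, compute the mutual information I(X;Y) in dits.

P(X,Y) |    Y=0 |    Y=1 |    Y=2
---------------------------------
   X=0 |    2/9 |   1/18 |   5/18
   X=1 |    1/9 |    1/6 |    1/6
0.0242 dits

Mutual information: I(X;Y) = H(X) + H(Y) - H(X,Y)

Marginals:
P(X) = (5/9, 4/9), H(X) = 0.2983 dits
P(Y) = (1/3, 2/9, 4/9), H(Y) = 0.4607 dits

Joint entropy: H(X,Y) = 0.7348 dits

I(X;Y) = 0.2983 + 0.4607 - 0.7348 = 0.0242 dits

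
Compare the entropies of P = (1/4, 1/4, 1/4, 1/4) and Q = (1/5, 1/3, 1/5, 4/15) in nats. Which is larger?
P

Computing entropies in nats:
H(P) = 1.3863
H(Q) = 1.3624

Distribution P has higher entropy.

Intuition: The distribution closer to uniform (more spread out) has higher entropy.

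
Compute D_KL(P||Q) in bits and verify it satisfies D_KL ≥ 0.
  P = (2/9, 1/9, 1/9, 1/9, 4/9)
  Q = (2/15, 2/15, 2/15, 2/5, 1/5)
0.4120 bits

KL divergence satisfies the Gibbs inequality: D_KL(P||Q) ≥ 0 for all distributions P, Q.

D_KL(P||Q) = Σ p(x) log(p(x)/q(x))
Term by term:
  x=0: 2/9 × log_2[(2/9)/(2/15)] = 0.1638
  x=1: 1/9 × log_2[(1/9)/(2/15)] = -0.0292
  x=2: 1/9 × log_2[(1/9)/(2/15)] = -0.0292
  x=3: 1/9 × log_2[(1/9)/(2/5)] = -0.2053
  x=4: 4/9 × log_2[(4/9)/(1/5)] = 0.5120
D_KL(P||Q) = 0.4120 bits

D_KL(P||Q) = 0.4120 ≥ 0 ✓

This non-negativity is a fundamental property: relative entropy cannot be negative because it measures how different Q is from P.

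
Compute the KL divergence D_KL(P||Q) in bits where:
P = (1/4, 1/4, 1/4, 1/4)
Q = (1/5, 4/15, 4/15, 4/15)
0.0106 bits

KL divergence: D_KL(P||Q) = Σ p(x) log(p(x)/q(x))

Computing term by term:
  x=0: 1/4 × log_2[(1/4)/(1/5)] = 1/4 × 0.3219 = 0.0805
  x=1: 1/4 × log_2[(1/4)/(4/15)] = 1/4 × -0.0931 = -0.0233
  x=2: 1/4 × log_2[(1/4)/(4/15)] = 1/4 × -0.0931 = -0.0233
  x=3: 1/4 × log_2[(1/4)/(4/15)] = 1/4 × -0.0931 = -0.0233

D_KL(P||Q) = 0.0106 bits

Note: KL divergence is always non-negative and equals 0 iff P = Q.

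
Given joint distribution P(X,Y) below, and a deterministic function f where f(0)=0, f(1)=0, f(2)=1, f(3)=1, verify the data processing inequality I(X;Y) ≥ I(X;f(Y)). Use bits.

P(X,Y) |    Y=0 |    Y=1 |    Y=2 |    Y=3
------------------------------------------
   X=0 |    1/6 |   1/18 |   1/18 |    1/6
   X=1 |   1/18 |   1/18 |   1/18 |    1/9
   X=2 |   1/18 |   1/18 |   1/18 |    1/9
I(X;Y) = 0.0321, I(X;f(Y)) = 0.0072, inequality holds: 0.0321 ≥ 0.0072

Data Processing Inequality: For any Markov chain X → Y → Z, we have I(X;Y) ≥ I(X;Z).

Here Z = f(Y) is a deterministic function of Y, forming X → Y → Z.

Original I(X;Y) = 0.0321 bits

After applying f:
P(X,Z) where Z=f(Y):
- P(X,Z=0) = P(X,Y=0) + P(X,Y=1)
- P(X,Z=1) = P(X,Y=2) + P(X,Y=3)

I(X;Z) = I(X;f(Y)) = 0.0072 bits

Verification: 0.0321 ≥ 0.0072 ✓

Information cannot be created by processing; the function f can only lose information about X.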